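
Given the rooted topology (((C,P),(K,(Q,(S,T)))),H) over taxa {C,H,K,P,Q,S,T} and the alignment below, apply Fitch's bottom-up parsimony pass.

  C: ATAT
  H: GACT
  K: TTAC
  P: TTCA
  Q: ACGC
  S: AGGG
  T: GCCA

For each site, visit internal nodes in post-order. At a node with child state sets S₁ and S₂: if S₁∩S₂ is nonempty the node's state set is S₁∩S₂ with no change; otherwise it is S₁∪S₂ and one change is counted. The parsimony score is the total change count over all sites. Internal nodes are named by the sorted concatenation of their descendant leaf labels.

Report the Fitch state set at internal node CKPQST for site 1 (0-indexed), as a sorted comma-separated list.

site 0, node CP: C={A} ∪ P={T} → {A,T} (+1)
site 0, node ST: S={A} ∪ T={G} → {A,G} (+1)
site 0, node QST: Q={A} ∩ ST={A,G} → {A} (+0)
site 0, node KQST: K={T} ∪ QST={A} → {A,T} (+1)
site 0, node CKPQST: CP={A,T} ∩ KQST={A,T} → {A,T} (+0)
site 0, node CHKPQST: CKPQST={A,T} ∪ H={G} → {A,G,T} (+1)
site 1, node CP: C={T} ∩ P={T} → {T} (+0)
site 1, node ST: S={G} ∪ T={C} → {C,G} (+1)
site 1, node QST: Q={C} ∩ ST={C,G} → {C} (+0)
site 1, node KQST: K={T} ∪ QST={C} → {C,T} (+1)
site 1, node CKPQST: CP={T} ∩ KQST={C,T} → {T} (+0)
site 1, node CHKPQST: CKPQST={T} ∪ H={A} → {A,T} (+1)
site 2, node CP: C={A} ∪ P={C} → {A,C} (+1)
site 2, node ST: S={G} ∪ T={C} → {C,G} (+1)
site 2, node QST: Q={G} ∩ ST={C,G} → {G} (+0)
site 2, node KQST: K={A} ∪ QST={G} → {A,G} (+1)
site 2, node CKPQST: CP={A,C} ∩ KQST={A,G} → {A} (+0)
site 2, node CHKPQST: CKPQST={A} ∪ H={C} → {A,C} (+1)
site 3, node CP: C={T} ∪ P={A} → {A,T} (+1)
site 3, node ST: S={G} ∪ T={A} → {A,G} (+1)
site 3, node QST: Q={C} ∪ ST={A,G} → {A,C,G} (+1)
site 3, node KQST: K={C} ∩ QST={A,C,G} → {C} (+0)
site 3, node CKPQST: CP={A,T} ∪ KQST={C} → {A,C,T} (+1)
site 3, node CHKPQST: CKPQST={A,C,T} ∩ H={T} → {T} (+0)
per-site changes: [4, 3, 4, 4]; total = 15

T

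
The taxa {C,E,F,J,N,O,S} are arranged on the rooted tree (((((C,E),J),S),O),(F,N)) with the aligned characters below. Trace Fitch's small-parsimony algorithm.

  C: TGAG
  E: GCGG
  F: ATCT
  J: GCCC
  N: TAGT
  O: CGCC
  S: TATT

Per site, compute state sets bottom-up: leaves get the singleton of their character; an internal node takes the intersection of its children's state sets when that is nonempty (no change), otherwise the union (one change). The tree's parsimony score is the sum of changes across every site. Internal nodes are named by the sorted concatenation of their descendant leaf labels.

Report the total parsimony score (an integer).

15

CE@0: {T} ∪ {G} = {G,T} (union, +1)
CEJ@0: {G,T} ∩ {G} = {G} (intersection, +0)
CEJS@0: {G} ∪ {T} = {G,T} (union, +1)
CEJOS@0: {G,T} ∪ {C} = {C,G,T} (union, +1)
FN@0: {A} ∪ {T} = {A,T} (union, +1)
CEFJNOS@0: {C,G,T} ∩ {A,T} = {T} (intersection, +0)
CE@1: {G} ∪ {C} = {C,G} (union, +1)
CEJ@1: {C,G} ∩ {C} = {C} (intersection, +0)
CEJS@1: {C} ∪ {A} = {A,C} (union, +1)
CEJOS@1: {A,C} ∪ {G} = {A,C,G} (union, +1)
FN@1: {T} ∪ {A} = {A,T} (union, +1)
CEFJNOS@1: {A,C,G} ∩ {A,T} = {A} (intersection, +0)
CE@2: {A} ∪ {G} = {A,G} (union, +1)
CEJ@2: {A,G} ∪ {C} = {A,C,G} (union, +1)
CEJS@2: {A,C,G} ∪ {T} = {A,C,G,T} (union, +1)
CEJOS@2: {A,C,G,T} ∩ {C} = {C} (intersection, +0)
FN@2: {C} ∪ {G} = {C,G} (union, +1)
CEFJNOS@2: {C} ∩ {C,G} = {C} (intersection, +0)
CE@3: {G} ∩ {G} = {G} (intersection, +0)
CEJ@3: {G} ∪ {C} = {C,G} (union, +1)
CEJS@3: {C,G} ∪ {T} = {C,G,T} (union, +1)
CEJOS@3: {C,G,T} ∩ {C} = {C} (intersection, +0)
FN@3: {T} ∩ {T} = {T} (intersection, +0)
CEFJNOS@3: {C} ∪ {T} = {C,T} (union, +1)
per-site changes: [4, 4, 4, 3]; total = 15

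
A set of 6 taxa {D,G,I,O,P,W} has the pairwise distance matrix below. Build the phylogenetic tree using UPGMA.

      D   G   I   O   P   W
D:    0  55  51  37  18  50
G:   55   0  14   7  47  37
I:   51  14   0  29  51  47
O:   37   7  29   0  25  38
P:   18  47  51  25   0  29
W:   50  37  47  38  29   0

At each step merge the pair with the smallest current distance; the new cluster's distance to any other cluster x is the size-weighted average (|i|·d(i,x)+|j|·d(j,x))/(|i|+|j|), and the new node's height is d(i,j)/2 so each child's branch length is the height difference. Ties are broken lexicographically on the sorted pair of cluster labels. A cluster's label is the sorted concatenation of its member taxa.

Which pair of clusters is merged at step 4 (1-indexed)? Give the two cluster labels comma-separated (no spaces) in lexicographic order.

step 1: merge (G,O) at d=7; branch lengths G→7/2, O→7/2; new cluster GO
  updated: d(D,GO)=46, d(GO,I)=43/2, d(GO,P)=36, d(GO,W)=75/2
step 2: merge (D,P) at d=18; branch lengths D→9, P→9; new cluster DP
  updated: d(DP,GO)=41, d(DP,I)=51, d(DP,W)=79/2
step 3: merge (GO,I) at d=43/2; branch lengths GO→29/4, I→43/4; new cluster GIO
  updated: d(DP,GIO)=133/3, d(GIO,W)=122/3
step 4: merge (DP,W) at d=79/2; branch lengths DP→43/4, W→79/4; new cluster DPW
  updated: d(DPW,GIO)=388/9
step 5: merge (DPW,GIO) at d=388/9; branch lengths DPW→65/36, GIO→389/36; new cluster DGIOPW
final tree: (((D:9,P:9):43/4,W:79/4):65/36,((G:7/2,O:7/2):29/4,I:43/4):389/36)
total length: 775/9

DP,W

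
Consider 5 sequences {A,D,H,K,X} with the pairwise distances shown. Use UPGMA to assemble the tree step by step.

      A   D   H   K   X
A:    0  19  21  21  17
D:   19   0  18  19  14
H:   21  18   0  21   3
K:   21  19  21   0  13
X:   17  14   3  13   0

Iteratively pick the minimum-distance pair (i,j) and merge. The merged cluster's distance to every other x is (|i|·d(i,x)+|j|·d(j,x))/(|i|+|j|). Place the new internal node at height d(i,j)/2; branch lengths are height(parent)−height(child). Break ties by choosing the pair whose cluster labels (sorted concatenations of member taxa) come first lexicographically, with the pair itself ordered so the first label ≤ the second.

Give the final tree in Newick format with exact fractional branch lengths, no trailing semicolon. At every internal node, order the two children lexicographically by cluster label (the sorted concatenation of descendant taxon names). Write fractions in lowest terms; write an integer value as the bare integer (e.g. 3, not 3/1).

(A:39/4,((D:8,(H:3/2,X:3/2):13/2):5/6,K:53/6):11/12)

iteration 1: select H,X (d=3); attach at lengths (3/2, 3/2); label the merged cluster HX
  updated: d(A,HX)=19, d(D,HX)=16, d(HX,K)=17
iteration 2: select D,HX (d=16); attach at lengths (8, 13/2); label the merged cluster DHX
  updated: d(A,DHX)=19, d(DHX,K)=53/3
iteration 3: select DHX,K (d=53/3); attach at lengths (5/6, 53/6); label the merged cluster DHKX
  updated: d(A,DHKX)=39/2
iteration 4: select A,DHKX (d=39/2); attach at lengths (39/4, 11/12); label the merged cluster ADHKX
final tree: (A:39/4,((D:8,(H:3/2,X:3/2):13/2):5/6,K:53/6):11/12)
total length: 227/6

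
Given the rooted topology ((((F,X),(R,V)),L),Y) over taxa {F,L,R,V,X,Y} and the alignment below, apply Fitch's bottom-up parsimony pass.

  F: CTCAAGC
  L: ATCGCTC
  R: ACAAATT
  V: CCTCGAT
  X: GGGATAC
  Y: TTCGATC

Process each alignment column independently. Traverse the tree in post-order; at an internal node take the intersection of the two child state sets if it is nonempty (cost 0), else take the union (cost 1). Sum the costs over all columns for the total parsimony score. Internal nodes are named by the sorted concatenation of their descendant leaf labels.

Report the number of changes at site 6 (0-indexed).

1

site 0, node FX: F={C} ∪ X={G} → {C,G} (+1)
site 0, node RV: R={A} ∪ V={C} → {A,C} (+1)
site 0, node FRVX: FX={C,G} ∩ RV={A,C} → {C} (+0)
site 0, node FLRVX: FRVX={C} ∪ L={A} → {A,C} (+1)
site 0, node FLRVXY: FLRVX={A,C} ∪ Y={T} → {A,C,T} (+1)
site 1, node FX: F={T} ∪ X={G} → {G,T} (+1)
site 1, node RV: R={C} ∩ V={C} → {C} (+0)
site 1, node FRVX: FX={G,T} ∪ RV={C} → {C,G,T} (+1)
site 1, node FLRVX: FRVX={C,G,T} ∩ L={T} → {T} (+0)
site 1, node FLRVXY: FLRVX={T} ∩ Y={T} → {T} (+0)
site 2, node FX: F={C} ∪ X={G} → {C,G} (+1)
site 2, node RV: R={A} ∪ V={T} → {A,T} (+1)
site 2, node FRVX: FX={C,G} ∪ RV={A,T} → {A,C,G,T} (+1)
site 2, node FLRVX: FRVX={A,C,G,T} ∩ L={C} → {C} (+0)
site 2, node FLRVXY: FLRVX={C} ∩ Y={C} → {C} (+0)
site 3, node FX: F={A} ∩ X={A} → {A} (+0)
site 3, node RV: R={A} ∪ V={C} → {A,C} (+1)
site 3, node FRVX: FX={A} ∩ RV={A,C} → {A} (+0)
site 3, node FLRVX: FRVX={A} ∪ L={G} → {A,G} (+1)
site 3, node FLRVXY: FLRVX={A,G} ∩ Y={G} → {G} (+0)
site 4, node FX: F={A} ∪ X={T} → {A,T} (+1)
site 4, node RV: R={A} ∪ V={G} → {A,G} (+1)
site 4, node FRVX: FX={A,T} ∩ RV={A,G} → {A} (+0)
site 4, node FLRVX: FRVX={A} ∪ L={C} → {A,C} (+1)
site 4, node FLRVXY: FLRVX={A,C} ∩ Y={A} → {A} (+0)
site 5, node FX: F={G} ∪ X={A} → {A,G} (+1)
site 5, node RV: R={T} ∪ V={A} → {A,T} (+1)
site 5, node FRVX: FX={A,G} ∩ RV={A,T} → {A} (+0)
site 5, node FLRVX: FRVX={A} ∪ L={T} → {A,T} (+1)
site 5, node FLRVXY: FLRVX={A,T} ∩ Y={T} → {T} (+0)
site 6, node FX: F={C} ∩ X={C} → {C} (+0)
site 6, node RV: R={T} ∩ V={T} → {T} (+0)
site 6, node FRVX: FX={C} ∪ RV={T} → {C,T} (+1)
site 6, node FLRVX: FRVX={C,T} ∩ L={C} → {C} (+0)
site 6, node FLRVXY: FLRVX={C} ∩ Y={C} → {C} (+0)
per-site changes: [4, 2, 3, 2, 3, 3, 1]; total = 18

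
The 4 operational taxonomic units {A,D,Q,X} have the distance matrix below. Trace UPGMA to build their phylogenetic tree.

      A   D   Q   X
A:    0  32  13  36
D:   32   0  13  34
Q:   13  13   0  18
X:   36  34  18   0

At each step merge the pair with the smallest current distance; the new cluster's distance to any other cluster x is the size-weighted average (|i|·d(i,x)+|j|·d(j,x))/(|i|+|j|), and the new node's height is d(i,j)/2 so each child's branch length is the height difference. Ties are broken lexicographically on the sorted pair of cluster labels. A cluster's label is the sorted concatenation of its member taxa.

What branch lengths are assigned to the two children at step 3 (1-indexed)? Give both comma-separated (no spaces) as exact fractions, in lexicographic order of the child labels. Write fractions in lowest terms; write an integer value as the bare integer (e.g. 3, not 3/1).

41/12,44/3

1. join A+Q (d=13) ⇒ AQ; edges |A|=13/2, |Q|=13/2
  updated: d(AQ,D)=45/2, d(AQ,X)=27
2. join AQ+D (d=45/2) ⇒ ADQ; edges |AQ|=19/4, |D|=45/4
  updated: d(ADQ,X)=88/3
3. join ADQ+X (d=88/3) ⇒ ADQX; edges |ADQ|=41/12, |X|=44/3
final tree: (((A:13/2,Q:13/2):19/4,D:45/4):41/12,X:44/3)
total length: 565/12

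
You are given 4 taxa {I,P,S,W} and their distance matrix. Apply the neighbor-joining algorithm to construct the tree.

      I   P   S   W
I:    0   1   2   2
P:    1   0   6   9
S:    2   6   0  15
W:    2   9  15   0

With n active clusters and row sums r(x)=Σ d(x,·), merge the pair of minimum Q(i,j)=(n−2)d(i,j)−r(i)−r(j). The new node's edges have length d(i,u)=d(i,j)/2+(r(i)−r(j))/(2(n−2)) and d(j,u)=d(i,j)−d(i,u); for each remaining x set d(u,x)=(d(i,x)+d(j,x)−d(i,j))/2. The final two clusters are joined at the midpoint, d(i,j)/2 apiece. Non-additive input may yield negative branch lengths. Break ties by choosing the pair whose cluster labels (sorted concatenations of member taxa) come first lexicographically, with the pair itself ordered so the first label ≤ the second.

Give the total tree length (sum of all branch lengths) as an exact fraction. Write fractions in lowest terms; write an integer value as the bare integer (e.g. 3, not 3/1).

step 1: merge (I,W) at d=2, Q=-27; branch lengths I→-17/4, W→25/4; new cluster IW
  updated: d(IW,P)=4, d(IW,S)=15/2
step 2: merge (IW,P) at d=4, Q=-35/2; branch lengths IW→11/4, P→5/4; new cluster IPW
  updated: d(IPW,S)=19/4
step 3: merge (IPW,S) at d=19/4; branch lengths IPW→19/8, S→19/8; new cluster IPSW
final tree: (((I:-17/4,W:25/4):11/4,P:5/4):19/8,S:19/8)
total length: 43/4

43/4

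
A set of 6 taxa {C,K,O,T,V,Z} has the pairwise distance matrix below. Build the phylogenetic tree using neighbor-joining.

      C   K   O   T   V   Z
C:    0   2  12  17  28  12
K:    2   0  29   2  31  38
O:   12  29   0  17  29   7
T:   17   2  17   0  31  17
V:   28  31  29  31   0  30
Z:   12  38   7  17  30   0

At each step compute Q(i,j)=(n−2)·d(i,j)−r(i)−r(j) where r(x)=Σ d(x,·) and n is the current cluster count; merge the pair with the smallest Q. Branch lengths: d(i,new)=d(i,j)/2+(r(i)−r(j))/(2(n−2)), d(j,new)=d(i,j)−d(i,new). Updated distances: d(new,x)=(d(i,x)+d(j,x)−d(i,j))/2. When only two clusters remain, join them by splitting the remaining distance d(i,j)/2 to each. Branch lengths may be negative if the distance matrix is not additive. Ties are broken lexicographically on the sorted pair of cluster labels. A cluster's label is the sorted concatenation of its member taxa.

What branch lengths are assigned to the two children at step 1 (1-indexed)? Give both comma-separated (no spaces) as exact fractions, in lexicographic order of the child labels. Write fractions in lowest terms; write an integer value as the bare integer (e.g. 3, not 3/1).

iteration 1: select K,T (d=2, Q=-178); attach at lengths (13/4, -5/4); label the merged cluster KT
  updated: d(C,KT)=17/2, d(KT,O)=22, d(KT,V)=30, d(KT,Z)=53/2
iteration 2: select O,Z (d=7, Q=-249/2); attach at lengths (31/12, 53/12); label the merged cluster OZ
  updated: d(C,OZ)=17/2, d(KT,OZ)=83/4, d(OZ,V)=26
iteration 3: select C,KT (d=17/2, Q=-349/4); attach at lengths (11/16, 125/16); label the merged cluster CKT
  updated: d(CKT,OZ)=83/8, d(CKT,V)=99/4
iteration 4: select CKT,OZ (d=83/8, Q=-489/8); attach at lengths (73/16, 93/16); label the merged cluster CKOTZ
  updated: d(CKOTZ,V)=323/16
iteration 5: select CKOTZ,V (d=323/16); attach at lengths (323/32, 323/32); label the merged cluster CKOTVZ
final tree: (((C:11/16,(K:13/4,T:-5/4):125/16):73/16,(O:31/12,Z:53/12):93/16):323/32,V:323/32)
total length: 769/16

13/4,-5/4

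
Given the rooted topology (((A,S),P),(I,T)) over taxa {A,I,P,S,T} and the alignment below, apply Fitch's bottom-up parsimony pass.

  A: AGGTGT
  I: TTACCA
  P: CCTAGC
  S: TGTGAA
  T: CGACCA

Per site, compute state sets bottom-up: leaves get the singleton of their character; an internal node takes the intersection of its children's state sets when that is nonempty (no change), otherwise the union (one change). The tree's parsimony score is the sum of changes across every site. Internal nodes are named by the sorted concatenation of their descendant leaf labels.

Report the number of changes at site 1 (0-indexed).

[col 0] AS: children A:{A}, S:{T} ∪→ {A,T}; cost 1
[col 0] APS: children AS:{A,T}, P:{C} ∪→ {A,C,T}; cost 1
[col 0] IT: children I:{T}, T:{C} ∪→ {C,T}; cost 1
[col 0] AIPST: children APS:{A,C,T}, IT:{C,T} ∩→ {C,T}; cost 0
[col 1] AS: children A:{G}, S:{G} ∩→ {G}; cost 0
[col 1] APS: children AS:{G}, P:{C} ∪→ {C,G}; cost 1
[col 1] IT: children I:{T}, T:{G} ∪→ {G,T}; cost 1
[col 1] AIPST: children APS:{C,G}, IT:{G,T} ∩→ {G}; cost 0
[col 2] AS: children A:{G}, S:{T} ∪→ {G,T}; cost 1
[col 2] APS: children AS:{G,T}, P:{T} ∩→ {T}; cost 0
[col 2] IT: children I:{A}, T:{A} ∩→ {A}; cost 0
[col 2] AIPST: children APS:{T}, IT:{A} ∪→ {A,T}; cost 1
[col 3] AS: children A:{T}, S:{G} ∪→ {G,T}; cost 1
[col 3] APS: children AS:{G,T}, P:{A} ∪→ {A,G,T}; cost 1
[col 3] IT: children I:{C}, T:{C} ∩→ {C}; cost 0
[col 3] AIPST: children APS:{A,G,T}, IT:{C} ∪→ {A,C,G,T}; cost 1
[col 4] AS: children A:{G}, S:{A} ∪→ {A,G}; cost 1
[col 4] APS: children AS:{A,G}, P:{G} ∩→ {G}; cost 0
[col 4] IT: children I:{C}, T:{C} ∩→ {C}; cost 0
[col 4] AIPST: children APS:{G}, IT:{C} ∪→ {C,G}; cost 1
[col 5] AS: children A:{T}, S:{A} ∪→ {A,T}; cost 1
[col 5] APS: children AS:{A,T}, P:{C} ∪→ {A,C,T}; cost 1
[col 5] IT: children I:{A}, T:{A} ∩→ {A}; cost 0
[col 5] AIPST: children APS:{A,C,T}, IT:{A} ∩→ {A}; cost 0
per-site changes: [3, 2, 2, 3, 2, 2]; total = 14

2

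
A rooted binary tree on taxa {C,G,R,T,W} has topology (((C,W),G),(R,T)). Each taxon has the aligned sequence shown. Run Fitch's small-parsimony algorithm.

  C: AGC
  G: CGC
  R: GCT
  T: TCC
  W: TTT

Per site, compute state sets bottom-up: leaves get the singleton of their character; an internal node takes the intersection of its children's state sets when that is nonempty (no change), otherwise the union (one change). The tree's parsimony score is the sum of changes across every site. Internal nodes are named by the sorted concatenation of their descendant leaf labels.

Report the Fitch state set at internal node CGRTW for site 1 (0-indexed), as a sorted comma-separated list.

C,G

[col 0] CW: children C:{A}, W:{T} ∪→ {A,T}; cost 1
[col 0] CGW: children CW:{A,T}, G:{C} ∪→ {A,C,T}; cost 1
[col 0] RT: children R:{G}, T:{T} ∪→ {G,T}; cost 1
[col 0] CGRTW: children CGW:{A,C,T}, RT:{G,T} ∩→ {T}; cost 0
[col 1] CW: children C:{G}, W:{T} ∪→ {G,T}; cost 1
[col 1] CGW: children CW:{G,T}, G:{G} ∩→ {G}; cost 0
[col 1] RT: children R:{C}, T:{C} ∩→ {C}; cost 0
[col 1] CGRTW: children CGW:{G}, RT:{C} ∪→ {C,G}; cost 1
[col 2] CW: children C:{C}, W:{T} ∪→ {C,T}; cost 1
[col 2] CGW: children CW:{C,T}, G:{C} ∩→ {C}; cost 0
[col 2] RT: children R:{T}, T:{C} ∪→ {C,T}; cost 1
[col 2] CGRTW: children CGW:{C}, RT:{C,T} ∩→ {C}; cost 0
per-site changes: [3, 2, 2]; total = 7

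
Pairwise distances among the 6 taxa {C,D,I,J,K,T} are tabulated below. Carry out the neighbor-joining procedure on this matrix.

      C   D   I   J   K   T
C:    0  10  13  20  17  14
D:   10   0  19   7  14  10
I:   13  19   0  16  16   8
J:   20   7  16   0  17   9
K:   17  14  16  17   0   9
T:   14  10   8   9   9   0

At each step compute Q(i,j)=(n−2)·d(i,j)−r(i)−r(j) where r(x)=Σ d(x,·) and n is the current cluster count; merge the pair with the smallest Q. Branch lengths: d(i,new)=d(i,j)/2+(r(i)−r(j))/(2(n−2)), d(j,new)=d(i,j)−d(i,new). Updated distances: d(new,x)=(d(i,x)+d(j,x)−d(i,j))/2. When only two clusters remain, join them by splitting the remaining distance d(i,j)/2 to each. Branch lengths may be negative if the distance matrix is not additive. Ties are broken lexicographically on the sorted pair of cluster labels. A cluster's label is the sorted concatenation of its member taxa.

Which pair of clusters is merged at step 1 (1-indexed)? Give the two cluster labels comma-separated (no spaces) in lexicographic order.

1. join D+J (d=7, Q=-101) ⇒ DJ; edges |D|=19/8, |J|=37/8
  updated: d(C,DJ)=23/2, d(DJ,I)=14, d(DJ,K)=12, d(DJ,T)=6
2. join C+I (d=13, Q=-135/2) ⇒ CI; edges |C|=29/4, |I|=23/4
  updated: d(CI,DJ)=25/4, d(CI,K)=10, d(CI,T)=9/2
3. join CI+DJ (d=25/4, Q=-65/2) ⇒ CDIJ; edges |CI|=9/4, |DJ|=4
  updated: d(CDIJ,K)=63/8, d(CDIJ,T)=17/8
4. join CDIJ+K (d=63/8, Q=-19) ⇒ CDIJK; edges |CDIJ|=1/2, |K|=59/8
  updated: d(CDIJK,T)=13/8
5. join CDIJK+T (d=13/8) ⇒ CDIJKT; edges |CDIJK|=13/16, |T|=13/16
final tree: ((((C:29/4,I:23/4):9/4,(D:19/8,J:37/8):4):1/2,K:59/8):13/16,T:13/16)
total length: 143/4

D,J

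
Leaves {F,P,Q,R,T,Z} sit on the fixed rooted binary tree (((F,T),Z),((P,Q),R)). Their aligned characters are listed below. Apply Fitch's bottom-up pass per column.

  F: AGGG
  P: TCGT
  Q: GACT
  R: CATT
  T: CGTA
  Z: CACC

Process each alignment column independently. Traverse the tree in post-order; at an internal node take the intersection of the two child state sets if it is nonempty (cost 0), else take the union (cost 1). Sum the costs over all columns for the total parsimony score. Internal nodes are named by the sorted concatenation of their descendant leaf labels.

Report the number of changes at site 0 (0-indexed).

FT@0: {A} ∪ {C} = {A,C} (union, +1)
FTZ@0: {A,C} ∩ {C} = {C} (intersection, +0)
PQ@0: {T} ∪ {G} = {G,T} (union, +1)
PQR@0: {G,T} ∪ {C} = {C,G,T} (union, +1)
FPQRTZ@0: {C} ∩ {C,G,T} = {C} (intersection, +0)
FT@1: {G} ∩ {G} = {G} (intersection, +0)
FTZ@1: {G} ∪ {A} = {A,G} (union, +1)
PQ@1: {C} ∪ {A} = {A,C} (union, +1)
PQR@1: {A,C} ∩ {A} = {A} (intersection, +0)
FPQRTZ@1: {A,G} ∩ {A} = {A} (intersection, +0)
FT@2: {G} ∪ {T} = {G,T} (union, +1)
FTZ@2: {G,T} ∪ {C} = {C,G,T} (union, +1)
PQ@2: {G} ∪ {C} = {C,G} (union, +1)
PQR@2: {C,G} ∪ {T} = {C,G,T} (union, +1)
FPQRTZ@2: {C,G,T} ∩ {C,G,T} = {C,G,T} (intersection, +0)
FT@3: {G} ∪ {A} = {A,G} (union, +1)
FTZ@3: {A,G} ∪ {C} = {A,C,G} (union, +1)
PQ@3: {T} ∩ {T} = {T} (intersection, +0)
PQR@3: {T} ∩ {T} = {T} (intersection, +0)
FPQRTZ@3: {A,C,G} ∪ {T} = {A,C,G,T} (union, +1)
per-site changes: [3, 2, 4, 3]; total = 12

3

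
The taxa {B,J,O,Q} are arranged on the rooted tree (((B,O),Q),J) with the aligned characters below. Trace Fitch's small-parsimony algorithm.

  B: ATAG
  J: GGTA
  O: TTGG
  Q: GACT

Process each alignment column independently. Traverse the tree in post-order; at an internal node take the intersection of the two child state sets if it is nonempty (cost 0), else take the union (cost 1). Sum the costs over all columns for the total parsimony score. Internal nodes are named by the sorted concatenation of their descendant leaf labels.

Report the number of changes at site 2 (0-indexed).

BO@0: {A} ∪ {T} = {A,T} (union, +1)
BOQ@0: {A,T} ∪ {G} = {A,G,T} (union, +1)
BJOQ@0: {A,G,T} ∩ {G} = {G} (intersection, +0)
BO@1: {T} ∩ {T} = {T} (intersection, +0)
BOQ@1: {T} ∪ {A} = {A,T} (union, +1)
BJOQ@1: {A,T} ∪ {G} = {A,G,T} (union, +1)
BO@2: {A} ∪ {G} = {A,G} (union, +1)
BOQ@2: {A,G} ∪ {C} = {A,C,G} (union, +1)
BJOQ@2: {A,C,G} ∪ {T} = {A,C,G,T} (union, +1)
BO@3: {G} ∩ {G} = {G} (intersection, +0)
BOQ@3: {G} ∪ {T} = {G,T} (union, +1)
BJOQ@3: {G,T} ∪ {A} = {A,G,T} (union, +1)
per-site changes: [2, 2, 3, 2]; total = 9

3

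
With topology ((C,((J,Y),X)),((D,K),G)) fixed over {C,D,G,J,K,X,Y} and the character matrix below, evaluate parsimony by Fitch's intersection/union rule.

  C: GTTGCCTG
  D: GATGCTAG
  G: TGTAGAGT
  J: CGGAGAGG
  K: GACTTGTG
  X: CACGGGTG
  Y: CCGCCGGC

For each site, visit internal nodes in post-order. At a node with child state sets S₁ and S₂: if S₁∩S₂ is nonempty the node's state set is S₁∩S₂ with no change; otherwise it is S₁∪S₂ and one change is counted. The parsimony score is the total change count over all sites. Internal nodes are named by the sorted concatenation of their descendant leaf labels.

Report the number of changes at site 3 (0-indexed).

site 0, node JY: J={C} ∩ Y={C} → {C} (+0)
site 0, node JXY: JY={C} ∩ X={C} → {C} (+0)
site 0, node CJXY: C={G} ∪ JXY={C} → {C,G} (+1)
site 0, node DK: D={G} ∩ K={G} → {G} (+0)
site 0, node DGK: DK={G} ∪ G={T} → {G,T} (+1)
site 0, node CDGJKXY: CJXY={C,G} ∩ DGK={G,T} → {G} (+0)
site 1, node JY: J={G} ∪ Y={C} → {C,G} (+1)
site 1, node JXY: JY={C,G} ∪ X={A} → {A,C,G} (+1)
site 1, node CJXY: C={T} ∪ JXY={A,C,G} → {A,C,G,T} (+1)
site 1, node DK: D={A} ∩ K={A} → {A} (+0)
site 1, node DGK: DK={A} ∪ G={G} → {A,G} (+1)
site 1, node CDGJKXY: CJXY={A,C,G,T} ∩ DGK={A,G} → {A,G} (+0)
site 2, node JY: J={G} ∩ Y={G} → {G} (+0)
site 2, node JXY: JY={G} ∪ X={C} → {C,G} (+1)
site 2, node CJXY: C={T} ∪ JXY={C,G} → {C,G,T} (+1)
site 2, node DK: D={T} ∪ K={C} → {C,T} (+1)
site 2, node DGK: DK={C,T} ∩ G={T} → {T} (+0)
site 2, node CDGJKXY: CJXY={C,G,T} ∩ DGK={T} → {T} (+0)
site 3, node JY: J={A} ∪ Y={C} → {A,C} (+1)
site 3, node JXY: JY={A,C} ∪ X={G} → {A,C,G} (+1)
site 3, node CJXY: C={G} ∩ JXY={A,C,G} → {G} (+0)
site 3, node DK: D={G} ∪ K={T} → {G,T} (+1)
site 3, node DGK: DK={G,T} ∪ G={A} → {A,G,T} (+1)
site 3, node CDGJKXY: CJXY={G} ∩ DGK={A,G,T} → {G} (+0)
site 4, node JY: J={G} ∪ Y={C} → {C,G} (+1)
site 4, node JXY: JY={C,G} ∩ X={G} → {G} (+0)
site 4, node CJXY: C={C} ∪ JXY={G} → {C,G} (+1)
site 4, node DK: D={C} ∪ K={T} → {C,T} (+1)
site 4, node DGK: DK={C,T} ∪ G={G} → {C,G,T} (+1)
site 4, node CDGJKXY: CJXY={C,G} ∩ DGK={C,G,T} → {C,G} (+0)
site 5, node JY: J={A} ∪ Y={G} → {A,G} (+1)
site 5, node JXY: JY={A,G} ∩ X={G} → {G} (+0)
site 5, node CJXY: C={C} ∪ JXY={G} → {C,G} (+1)
site 5, node DK: D={T} ∪ K={G} → {G,T} (+1)
site 5, node DGK: DK={G,T} ∪ G={A} → {A,G,T} (+1)
site 5, node CDGJKXY: CJXY={C,G} ∩ DGK={A,G,T} → {G} (+0)
site 6, node JY: J={G} ∩ Y={G} → {G} (+0)
site 6, node JXY: JY={G} ∪ X={T} → {G,T} (+1)
site 6, node CJXY: C={T} ∩ JXY={G,T} → {T} (+0)
site 6, node DK: D={A} ∪ K={T} → {A,T} (+1)
site 6, node DGK: DK={A,T} ∪ G={G} → {A,G,T} (+1)
site 6, node CDGJKXY: CJXY={T} ∩ DGK={A,G,T} → {T} (+0)
site 7, node JY: J={G} ∪ Y={C} → {C,G} (+1)
site 7, node JXY: JY={C,G} ∩ X={G} → {G} (+0)
site 7, node CJXY: C={G} ∩ JXY={G} → {G} (+0)
site 7, node DK: D={G} ∩ K={G} → {G} (+0)
site 7, node DGK: DK={G} ∪ G={T} → {G,T} (+1)
site 7, node CDGJKXY: CJXY={G} ∩ DGK={G,T} → {G} (+0)
per-site changes: [2, 4, 3, 4, 4, 4, 3, 2]; total = 26

4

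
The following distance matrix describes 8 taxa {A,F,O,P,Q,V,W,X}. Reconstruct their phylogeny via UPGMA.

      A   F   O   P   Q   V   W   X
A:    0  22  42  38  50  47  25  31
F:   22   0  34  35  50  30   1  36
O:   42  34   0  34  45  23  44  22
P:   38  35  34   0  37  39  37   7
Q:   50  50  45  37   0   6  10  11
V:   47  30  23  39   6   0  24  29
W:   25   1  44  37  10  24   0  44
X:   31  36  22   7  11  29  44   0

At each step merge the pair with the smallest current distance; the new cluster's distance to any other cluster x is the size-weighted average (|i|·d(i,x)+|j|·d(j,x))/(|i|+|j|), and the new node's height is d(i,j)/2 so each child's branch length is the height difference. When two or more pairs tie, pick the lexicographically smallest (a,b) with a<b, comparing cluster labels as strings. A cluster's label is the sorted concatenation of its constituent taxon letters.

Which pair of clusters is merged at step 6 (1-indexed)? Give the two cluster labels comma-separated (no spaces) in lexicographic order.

iteration 1: select F,W (d=1); attach at lengths (1/2, 1/2); label the merged cluster FW
  updated: d(A,FW)=47/2, d(FW,O)=39, d(FW,P)=36, d(FW,Q)=30, d(FW,V)=27, d(FW,X)=40
iteration 2: select Q,V (d=6); attach at lengths (3, 3); label the merged cluster QV
  updated: d(A,QV)=97/2, d(FW,QV)=57/2, d(O,QV)=34, d(P,QV)=38, d(QV,X)=20
iteration 3: select P,X (d=7); attach at lengths (7/2, 7/2); label the merged cluster PX
  updated: d(A,PX)=69/2, d(FW,PX)=38, d(O,PX)=28, d(PX,QV)=29
iteration 4: select A,FW (d=47/2); attach at lengths (47/4, 45/4); label the merged cluster AFW
  updated: d(AFW,O)=40, d(AFW,PX)=221/6, d(AFW,QV)=211/6
iteration 5: select O,PX (d=28); attach at lengths (14, 21/2); label the merged cluster OPX
  updated: d(AFW,OPX)=341/9, d(OPX,QV)=92/3
iteration 6: select OPX,QV (d=92/3); attach at lengths (4/3, 37/3); label the merged cluster OPQVX
  updated: d(AFW,OPQVX)=184/5
iteration 7: select AFW,OPQVX (d=184/5); attach at lengths (133/20, 46/15); label the merged cluster AFOPQVWX
final tree: ((A:47/4,(F:1/2,W:1/2):45/4):133/20,((O:14,(P:7/2,X:7/2):21/2):4/3,(Q:3,V:3):37/3):46/15)
total length: 5093/60

OPX,QV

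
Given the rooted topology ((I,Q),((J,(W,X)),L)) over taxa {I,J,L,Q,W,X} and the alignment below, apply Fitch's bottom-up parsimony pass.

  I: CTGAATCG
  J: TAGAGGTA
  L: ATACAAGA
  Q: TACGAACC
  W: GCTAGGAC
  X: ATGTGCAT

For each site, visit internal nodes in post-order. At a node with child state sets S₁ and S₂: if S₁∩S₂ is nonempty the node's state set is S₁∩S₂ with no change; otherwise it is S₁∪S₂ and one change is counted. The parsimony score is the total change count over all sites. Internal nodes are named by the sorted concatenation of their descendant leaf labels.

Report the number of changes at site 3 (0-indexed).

3

site 0, node IQ: I={C} ∪ Q={T} → {C,T} (+1)
site 0, node WX: W={G} ∪ X={A} → {A,G} (+1)
site 0, node JWX: J={T} ∪ WX={A,G} → {A,G,T} (+1)
site 0, node JLWX: JWX={A,G,T} ∩ L={A} → {A} (+0)
site 0, node IJLQWX: IQ={C,T} ∪ JLWX={A} → {A,C,T} (+1)
site 1, node IQ: I={T} ∪ Q={A} → {A,T} (+1)
site 1, node WX: W={C} ∪ X={T} → {C,T} (+1)
site 1, node JWX: J={A} ∪ WX={C,T} → {A,C,T} (+1)
site 1, node JLWX: JWX={A,C,T} ∩ L={T} → {T} (+0)
site 1, node IJLQWX: IQ={A,T} ∩ JLWX={T} → {T} (+0)
site 2, node IQ: I={G} ∪ Q={C} → {C,G} (+1)
site 2, node WX: W={T} ∪ X={G} → {G,T} (+1)
site 2, node JWX: J={G} ∩ WX={G,T} → {G} (+0)
site 2, node JLWX: JWX={G} ∪ L={A} → {A,G} (+1)
site 2, node IJLQWX: IQ={C,G} ∩ JLWX={A,G} → {G} (+0)
site 3, node IQ: I={A} ∪ Q={G} → {A,G} (+1)
site 3, node WX: W={A} ∪ X={T} → {A,T} (+1)
site 3, node JWX: J={A} ∩ WX={A,T} → {A} (+0)
site 3, node JLWX: JWX={A} ∪ L={C} → {A,C} (+1)
site 3, node IJLQWX: IQ={A,G} ∩ JLWX={A,C} → {A} (+0)
site 4, node IQ: I={A} ∩ Q={A} → {A} (+0)
site 4, node WX: W={G} ∩ X={G} → {G} (+0)
site 4, node JWX: J={G} ∩ WX={G} → {G} (+0)
site 4, node JLWX: JWX={G} ∪ L={A} → {A,G} (+1)
site 4, node IJLQWX: IQ={A} ∩ JLWX={A,G} → {A} (+0)
site 5, node IQ: I={T} ∪ Q={A} → {A,T} (+1)
site 5, node WX: W={G} ∪ X={C} → {C,G} (+1)
site 5, node JWX: J={G} ∩ WX={C,G} → {G} (+0)
site 5, node JLWX: JWX={G} ∪ L={A} → {A,G} (+1)
site 5, node IJLQWX: IQ={A,T} ∩ JLWX={A,G} → {A} (+0)
site 6, node IQ: I={C} ∩ Q={C} → {C} (+0)
site 6, node WX: W={A} ∩ X={A} → {A} (+0)
site 6, node JWX: J={T} ∪ WX={A} → {A,T} (+1)
site 6, node JLWX: JWX={A,T} ∪ L={G} → {A,G,T} (+1)
site 6, node IJLQWX: IQ={C} ∪ JLWX={A,G,T} → {A,C,G,T} (+1)
site 7, node IQ: I={G} ∪ Q={C} → {C,G} (+1)
site 7, node WX: W={C} ∪ X={T} → {C,T} (+1)
site 7, node JWX: J={A} ∪ WX={C,T} → {A,C,T} (+1)
site 7, node JLWX: JWX={A,C,T} ∩ L={A} → {A} (+0)
site 7, node IJLQWX: IQ={C,G} ∪ JLWX={A} → {A,C,G} (+1)
per-site changes: [4, 3, 3, 3, 1, 3, 3, 4]; total = 24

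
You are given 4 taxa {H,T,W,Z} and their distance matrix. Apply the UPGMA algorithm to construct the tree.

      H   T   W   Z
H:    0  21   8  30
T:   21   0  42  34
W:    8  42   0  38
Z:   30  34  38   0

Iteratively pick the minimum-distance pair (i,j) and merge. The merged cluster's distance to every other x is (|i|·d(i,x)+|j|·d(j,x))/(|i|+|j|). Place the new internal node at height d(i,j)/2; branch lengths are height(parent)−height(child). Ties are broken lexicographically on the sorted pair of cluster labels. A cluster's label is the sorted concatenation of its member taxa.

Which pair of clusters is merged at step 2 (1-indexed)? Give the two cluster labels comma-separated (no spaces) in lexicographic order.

iteration 1: select H,W (d=8); attach at lengths (4, 4); label the merged cluster HW
  updated: d(HW,T)=63/2, d(HW,Z)=34
iteration 2: select HW,T (d=63/2); attach at lengths (47/4, 63/4); label the merged cluster HTW
  updated: d(HTW,Z)=34
iteration 3: select HTW,Z (d=34); attach at lengths (5/4, 17); label the merged cluster HTWZ
final tree: (((H:4,W:4):47/4,T:63/4):5/4,Z:17)
total length: 215/4

HW,T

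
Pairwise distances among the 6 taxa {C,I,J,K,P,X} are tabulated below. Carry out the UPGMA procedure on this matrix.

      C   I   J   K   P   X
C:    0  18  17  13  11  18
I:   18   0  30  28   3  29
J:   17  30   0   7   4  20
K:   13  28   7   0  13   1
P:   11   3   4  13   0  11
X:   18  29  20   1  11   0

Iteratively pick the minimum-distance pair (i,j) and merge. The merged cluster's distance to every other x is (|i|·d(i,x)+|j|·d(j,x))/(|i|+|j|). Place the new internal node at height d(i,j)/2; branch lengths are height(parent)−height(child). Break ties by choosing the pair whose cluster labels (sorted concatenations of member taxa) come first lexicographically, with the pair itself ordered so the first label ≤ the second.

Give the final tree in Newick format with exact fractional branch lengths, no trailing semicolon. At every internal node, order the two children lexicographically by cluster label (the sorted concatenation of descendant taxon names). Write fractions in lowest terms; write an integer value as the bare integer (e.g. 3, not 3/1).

((C:29/4,(I:3/2,P:3/2):23/4):65/36,(J:27/4,(K:1/2,X:1/2):25/4):83/36)

iteration 1: select K,X (d=1); attach at lengths (1/2, 1/2); label the merged cluster KX
  updated: d(C,KX)=31/2, d(I,KX)=57/2, d(J,KX)=27/2, d(KX,P)=12
iteration 2: select I,P (d=3); attach at lengths (3/2, 3/2); label the merged cluster IP
  updated: d(C,IP)=29/2, d(IP,J)=17, d(IP,KX)=81/4
iteration 3: select J,KX (d=27/2); attach at lengths (27/4, 25/4); label the merged cluster JKX
  updated: d(C,JKX)=16, d(IP,JKX)=115/6
iteration 4: select C,IP (d=29/2); attach at lengths (29/4, 23/4); label the merged cluster CIP
  updated: d(CIP,JKX)=163/9
iteration 5: select CIP,JKX (d=163/9); attach at lengths (65/36, 83/36); label the merged cluster CIJKPX
final tree: ((C:29/4,(I:3/2,P:3/2):23/4):65/36,(J:27/4,(K:1/2,X:1/2):25/4):83/36)
total length: 307/9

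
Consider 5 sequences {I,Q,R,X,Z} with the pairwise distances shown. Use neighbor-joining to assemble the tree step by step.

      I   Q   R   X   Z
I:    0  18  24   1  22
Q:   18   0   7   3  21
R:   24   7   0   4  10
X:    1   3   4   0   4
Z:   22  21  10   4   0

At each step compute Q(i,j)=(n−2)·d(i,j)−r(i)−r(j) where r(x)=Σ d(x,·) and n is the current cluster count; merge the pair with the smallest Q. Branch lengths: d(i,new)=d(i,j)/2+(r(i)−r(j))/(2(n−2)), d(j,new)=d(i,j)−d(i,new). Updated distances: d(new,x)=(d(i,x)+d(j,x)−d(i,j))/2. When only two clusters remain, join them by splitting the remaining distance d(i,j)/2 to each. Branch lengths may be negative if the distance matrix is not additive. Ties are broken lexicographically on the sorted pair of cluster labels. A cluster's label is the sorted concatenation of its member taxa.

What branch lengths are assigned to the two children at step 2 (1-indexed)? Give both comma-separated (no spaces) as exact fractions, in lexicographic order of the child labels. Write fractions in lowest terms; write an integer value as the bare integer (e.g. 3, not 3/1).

iteration 1: select I,X (d=1, Q=-74); attach at lengths (28/3, -25/3); label the merged cluster IX
  updated: d(IX,Q)=10, d(IX,R)=27/2, d(IX,Z)=25/2
iteration 2: select IX,Z (d=25/2, Q=-109/2); attach at lengths (35/8, 65/8); label the merged cluster IXZ
  updated: d(IXZ,Q)=37/4, d(IXZ,R)=11/2
iteration 3: select IXZ,Q (d=37/4, Q=-87/4); attach at lengths (31/8, 43/8); label the merged cluster IQXZ
  updated: d(IQXZ,R)=13/8
iteration 4: select IQXZ,R (d=13/8); attach at lengths (13/16, 13/16); label the merged cluster IQRXZ
final tree: ((((I:28/3,X:-25/3):35/8,Z:65/8):31/8,Q:43/8):13/16,R:13/16)
total length: 195/8

35/8,65/8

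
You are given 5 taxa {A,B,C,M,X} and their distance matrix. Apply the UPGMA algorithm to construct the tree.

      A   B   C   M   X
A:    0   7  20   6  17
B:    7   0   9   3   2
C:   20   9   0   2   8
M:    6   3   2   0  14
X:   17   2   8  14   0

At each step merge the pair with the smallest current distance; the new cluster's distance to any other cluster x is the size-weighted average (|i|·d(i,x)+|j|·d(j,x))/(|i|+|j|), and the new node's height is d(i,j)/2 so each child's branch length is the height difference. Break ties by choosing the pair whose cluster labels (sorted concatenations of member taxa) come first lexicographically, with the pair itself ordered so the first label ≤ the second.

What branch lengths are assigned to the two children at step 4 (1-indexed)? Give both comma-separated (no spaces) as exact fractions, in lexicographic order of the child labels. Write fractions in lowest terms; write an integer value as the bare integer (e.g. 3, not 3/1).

iteration 1: select B,X (d=2); attach at lengths (1, 1); label the merged cluster BX
  updated: d(A,BX)=12, d(BX,C)=17/2, d(BX,M)=17/2
iteration 2: select C,M (d=2); attach at lengths (1, 1); label the merged cluster CM
  updated: d(A,CM)=13, d(BX,CM)=17/2
iteration 3: select BX,CM (d=17/2); attach at lengths (13/4, 13/4); label the merged cluster BCMX
  updated: d(A,BCMX)=25/2
iteration 4: select A,BCMX (d=25/2); attach at lengths (25/4, 2); label the merged cluster ABCMX
final tree: (A:25/4,((B:1,X:1):13/4,(C:1,M:1):13/4):2)
total length: 75/4

25/4,2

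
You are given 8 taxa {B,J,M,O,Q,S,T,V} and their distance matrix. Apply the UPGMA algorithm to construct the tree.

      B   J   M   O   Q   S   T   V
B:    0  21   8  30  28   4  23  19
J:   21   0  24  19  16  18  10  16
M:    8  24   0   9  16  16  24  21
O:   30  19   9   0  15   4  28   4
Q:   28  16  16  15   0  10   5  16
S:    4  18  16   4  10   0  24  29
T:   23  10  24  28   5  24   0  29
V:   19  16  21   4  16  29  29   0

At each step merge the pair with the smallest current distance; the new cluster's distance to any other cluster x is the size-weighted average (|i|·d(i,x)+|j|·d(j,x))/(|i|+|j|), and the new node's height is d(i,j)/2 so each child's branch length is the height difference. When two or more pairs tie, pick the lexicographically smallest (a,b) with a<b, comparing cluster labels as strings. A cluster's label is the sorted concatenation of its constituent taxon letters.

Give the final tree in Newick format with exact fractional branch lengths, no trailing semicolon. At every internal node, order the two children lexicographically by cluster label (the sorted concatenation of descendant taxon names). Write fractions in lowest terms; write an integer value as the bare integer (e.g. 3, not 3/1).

((((B:2,S:2):4,M:6):10/3,(O:2,V:2):22/3):31/30,(J:13/2,(Q:5/2,T:5/2):4):58/15)

step 1: merge (B,S) at d=4; branch lengths B→2, S→2; new cluster BS
  updated: d(BS,J)=39/2, d(BS,M)=12, d(BS,O)=17, d(BS,Q)=19, d(BS,T)=47/2, d(BS,V)=24
step 2: merge (O,V) at d=4; branch lengths O→2, V→2; new cluster OV
  updated: d(BS,OV)=41/2, d(J,OV)=35/2, d(M,OV)=15, d(OV,Q)=31/2, d(OV,T)=57/2
step 3: merge (Q,T) at d=5; branch lengths Q→5/2, T→5/2; new cluster QT
  updated: d(BS,QT)=85/4, d(J,QT)=13, d(M,QT)=20, d(OV,QT)=22
step 4: merge (BS,M) at d=12; branch lengths BS→4, M→6; new cluster BMS
  updated: d(BMS,J)=21, d(BMS,OV)=56/3, d(BMS,QT)=125/6
step 5: merge (J,QT) at d=13; branch lengths J→13/2, QT→4; new cluster JQT
  updated: d(BMS,JQT)=188/9, d(JQT,OV)=41/2
step 6: merge (BMS,OV) at d=56/3; branch lengths BMS→10/3, OV→22/3; new cluster BMOSV
  updated: d(BMOSV,JQT)=311/15
step 7: merge (BMOSV,JQT) at d=311/15; branch lengths BMOSV→31/30, JQT→58/15; new cluster BJMOQSTV
final tree: ((((B:2,S:2):4,M:6):10/3,(O:2,V:2):22/3):31/30,(J:13/2,(Q:5/2,T:5/2):4):58/15)
total length: 736/15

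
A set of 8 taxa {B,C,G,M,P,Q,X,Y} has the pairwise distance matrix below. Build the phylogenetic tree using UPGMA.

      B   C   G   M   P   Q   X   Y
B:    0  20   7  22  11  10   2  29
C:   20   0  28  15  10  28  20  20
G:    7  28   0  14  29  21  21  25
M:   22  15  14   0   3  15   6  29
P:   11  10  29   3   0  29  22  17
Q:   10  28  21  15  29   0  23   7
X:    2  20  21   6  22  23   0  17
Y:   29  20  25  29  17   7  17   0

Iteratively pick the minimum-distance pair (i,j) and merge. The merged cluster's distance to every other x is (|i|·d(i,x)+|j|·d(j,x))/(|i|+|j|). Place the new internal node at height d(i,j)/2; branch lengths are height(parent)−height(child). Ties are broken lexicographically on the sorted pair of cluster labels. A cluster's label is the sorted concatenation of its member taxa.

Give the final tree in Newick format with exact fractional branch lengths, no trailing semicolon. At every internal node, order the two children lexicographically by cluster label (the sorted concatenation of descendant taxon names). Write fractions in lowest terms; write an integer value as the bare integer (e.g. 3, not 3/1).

iteration 1: select B,X (d=2); attach at lengths (1, 1); label the merged cluster BX
  updated: d(BX,C)=20, d(BX,G)=14, d(BX,M)=14, d(BX,P)=33/2, d(BX,Q)=33/2, d(BX,Y)=23
iteration 2: select M,P (d=3); attach at lengths (3/2, 3/2); label the merged cluster MP
  updated: d(BX,MP)=61/4, d(C,MP)=25/2, d(G,MP)=43/2, d(MP,Q)=22, d(MP,Y)=23
iteration 3: select Q,Y (d=7); attach at lengths (7/2, 7/2); label the merged cluster QY
  updated: d(BX,QY)=79/4, d(C,QY)=24, d(G,QY)=23, d(MP,QY)=45/2
iteration 4: select C,MP (d=25/2); attach at lengths (25/4, 19/4); label the merged cluster CMP
  updated: d(BX,CMP)=101/6, d(CMP,G)=71/3, d(CMP,QY)=23
iteration 5: select BX,G (d=14); attach at lengths (6, 7); label the merged cluster BGX
  updated: d(BGX,CMP)=172/9, d(BGX,QY)=125/6
iteration 6: select BGX,CMP (d=172/9); attach at lengths (23/9, 119/36); label the merged cluster BCGMPX
  updated: d(BCGMPX,QY)=263/12
iteration 7: select BCGMPX,QY (d=263/12); attach at lengths (101/72, 179/24); label the merged cluster BCGMPQXY
final tree: ((((B:1,X:1):6,G:7):23/9,(C:25/4,(M:3/2,P:3/2):19/4):119/36):101/72,(Q:7/2,Y:7/2):179/24)
total length: 913/18

((((B:1,X:1):6,G:7):23/9,(C:25/4,(M:3/2,P:3/2):19/4):119/36):101/72,(Q:7/2,Y:7/2):179/24)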